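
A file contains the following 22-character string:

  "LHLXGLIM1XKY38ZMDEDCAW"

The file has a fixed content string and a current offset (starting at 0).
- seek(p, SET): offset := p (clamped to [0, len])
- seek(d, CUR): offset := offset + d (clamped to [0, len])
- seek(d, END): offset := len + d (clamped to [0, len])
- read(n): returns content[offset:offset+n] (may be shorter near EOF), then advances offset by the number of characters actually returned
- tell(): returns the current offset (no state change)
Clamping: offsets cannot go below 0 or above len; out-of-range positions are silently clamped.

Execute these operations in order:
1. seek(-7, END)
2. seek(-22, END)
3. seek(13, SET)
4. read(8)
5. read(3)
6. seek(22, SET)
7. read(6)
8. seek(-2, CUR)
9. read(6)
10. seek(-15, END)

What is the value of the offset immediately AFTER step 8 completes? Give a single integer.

Answer: 20

Derivation:
After 1 (seek(-7, END)): offset=15
After 2 (seek(-22, END)): offset=0
After 3 (seek(13, SET)): offset=13
After 4 (read(8)): returned '8ZMDEDCA', offset=21
After 5 (read(3)): returned 'W', offset=22
After 6 (seek(22, SET)): offset=22
After 7 (read(6)): returned '', offset=22
After 8 (seek(-2, CUR)): offset=20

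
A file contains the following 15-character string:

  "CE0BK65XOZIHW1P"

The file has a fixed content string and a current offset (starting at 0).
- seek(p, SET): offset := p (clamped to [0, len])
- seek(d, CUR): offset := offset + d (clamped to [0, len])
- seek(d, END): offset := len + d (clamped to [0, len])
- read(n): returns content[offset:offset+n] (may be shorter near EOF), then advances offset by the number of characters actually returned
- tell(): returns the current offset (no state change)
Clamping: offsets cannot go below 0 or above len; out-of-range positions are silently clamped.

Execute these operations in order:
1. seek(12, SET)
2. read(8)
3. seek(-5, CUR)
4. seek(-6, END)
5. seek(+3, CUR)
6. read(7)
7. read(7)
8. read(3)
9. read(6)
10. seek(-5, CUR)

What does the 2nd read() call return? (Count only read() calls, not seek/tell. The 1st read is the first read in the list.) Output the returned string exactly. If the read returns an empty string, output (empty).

After 1 (seek(12, SET)): offset=12
After 2 (read(8)): returned 'W1P', offset=15
After 3 (seek(-5, CUR)): offset=10
After 4 (seek(-6, END)): offset=9
After 5 (seek(+3, CUR)): offset=12
After 6 (read(7)): returned 'W1P', offset=15
After 7 (read(7)): returned '', offset=15
After 8 (read(3)): returned '', offset=15
After 9 (read(6)): returned '', offset=15
After 10 (seek(-5, CUR)): offset=10

Answer: W1P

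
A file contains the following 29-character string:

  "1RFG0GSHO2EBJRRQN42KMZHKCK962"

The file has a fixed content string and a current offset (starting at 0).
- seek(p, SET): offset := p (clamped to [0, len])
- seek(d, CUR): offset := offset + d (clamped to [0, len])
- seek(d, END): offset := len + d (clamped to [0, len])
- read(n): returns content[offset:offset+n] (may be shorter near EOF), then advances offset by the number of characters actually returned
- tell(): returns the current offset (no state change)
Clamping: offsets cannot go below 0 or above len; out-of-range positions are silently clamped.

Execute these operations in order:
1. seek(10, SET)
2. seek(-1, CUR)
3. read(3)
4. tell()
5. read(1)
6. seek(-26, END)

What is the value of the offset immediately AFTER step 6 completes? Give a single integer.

Answer: 3

Derivation:
After 1 (seek(10, SET)): offset=10
After 2 (seek(-1, CUR)): offset=9
After 3 (read(3)): returned '2EB', offset=12
After 4 (tell()): offset=12
After 5 (read(1)): returned 'J', offset=13
After 6 (seek(-26, END)): offset=3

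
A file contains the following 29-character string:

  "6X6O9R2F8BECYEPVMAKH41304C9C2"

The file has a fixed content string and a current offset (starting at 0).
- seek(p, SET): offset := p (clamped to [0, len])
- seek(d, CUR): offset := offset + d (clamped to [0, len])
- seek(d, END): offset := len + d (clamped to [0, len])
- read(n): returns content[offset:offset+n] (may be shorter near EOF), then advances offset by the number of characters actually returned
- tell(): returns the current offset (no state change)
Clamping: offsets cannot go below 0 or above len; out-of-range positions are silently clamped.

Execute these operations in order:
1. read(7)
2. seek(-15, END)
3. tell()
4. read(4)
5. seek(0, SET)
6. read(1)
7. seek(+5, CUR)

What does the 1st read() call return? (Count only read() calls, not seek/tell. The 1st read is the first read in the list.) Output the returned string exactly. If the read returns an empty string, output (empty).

After 1 (read(7)): returned '6X6O9R2', offset=7
After 2 (seek(-15, END)): offset=14
After 3 (tell()): offset=14
After 4 (read(4)): returned 'PVMA', offset=18
After 5 (seek(0, SET)): offset=0
After 6 (read(1)): returned '6', offset=1
After 7 (seek(+5, CUR)): offset=6

Answer: 6X6O9R2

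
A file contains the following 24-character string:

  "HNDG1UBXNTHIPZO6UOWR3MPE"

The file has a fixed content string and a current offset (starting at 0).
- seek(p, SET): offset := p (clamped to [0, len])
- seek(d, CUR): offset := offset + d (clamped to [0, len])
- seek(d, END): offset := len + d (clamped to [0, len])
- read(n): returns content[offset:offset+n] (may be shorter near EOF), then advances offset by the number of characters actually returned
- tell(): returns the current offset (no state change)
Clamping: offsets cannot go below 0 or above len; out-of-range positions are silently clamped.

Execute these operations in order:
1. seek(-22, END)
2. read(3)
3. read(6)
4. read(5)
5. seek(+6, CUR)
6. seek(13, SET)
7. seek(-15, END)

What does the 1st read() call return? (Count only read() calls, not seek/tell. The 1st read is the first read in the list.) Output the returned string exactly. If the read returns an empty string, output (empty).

After 1 (seek(-22, END)): offset=2
After 2 (read(3)): returned 'DG1', offset=5
After 3 (read(6)): returned 'UBXNTH', offset=11
After 4 (read(5)): returned 'IPZO6', offset=16
After 5 (seek(+6, CUR)): offset=22
After 6 (seek(13, SET)): offset=13
After 7 (seek(-15, END)): offset=9

Answer: DG1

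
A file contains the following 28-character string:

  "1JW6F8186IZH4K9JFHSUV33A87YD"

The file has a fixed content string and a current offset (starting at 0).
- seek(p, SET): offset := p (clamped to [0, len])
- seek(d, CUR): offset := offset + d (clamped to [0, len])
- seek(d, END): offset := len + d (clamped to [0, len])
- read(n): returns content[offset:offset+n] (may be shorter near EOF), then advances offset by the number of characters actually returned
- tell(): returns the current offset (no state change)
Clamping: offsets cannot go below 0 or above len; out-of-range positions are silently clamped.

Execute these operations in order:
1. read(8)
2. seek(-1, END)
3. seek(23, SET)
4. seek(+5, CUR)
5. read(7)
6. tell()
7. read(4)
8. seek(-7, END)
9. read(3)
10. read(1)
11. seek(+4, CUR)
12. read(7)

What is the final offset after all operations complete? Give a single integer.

After 1 (read(8)): returned '1JW6F818', offset=8
After 2 (seek(-1, END)): offset=27
After 3 (seek(23, SET)): offset=23
After 4 (seek(+5, CUR)): offset=28
After 5 (read(7)): returned '', offset=28
After 6 (tell()): offset=28
After 7 (read(4)): returned '', offset=28
After 8 (seek(-7, END)): offset=21
After 9 (read(3)): returned '33A', offset=24
After 10 (read(1)): returned '8', offset=25
After 11 (seek(+4, CUR)): offset=28
After 12 (read(7)): returned '', offset=28

Answer: 28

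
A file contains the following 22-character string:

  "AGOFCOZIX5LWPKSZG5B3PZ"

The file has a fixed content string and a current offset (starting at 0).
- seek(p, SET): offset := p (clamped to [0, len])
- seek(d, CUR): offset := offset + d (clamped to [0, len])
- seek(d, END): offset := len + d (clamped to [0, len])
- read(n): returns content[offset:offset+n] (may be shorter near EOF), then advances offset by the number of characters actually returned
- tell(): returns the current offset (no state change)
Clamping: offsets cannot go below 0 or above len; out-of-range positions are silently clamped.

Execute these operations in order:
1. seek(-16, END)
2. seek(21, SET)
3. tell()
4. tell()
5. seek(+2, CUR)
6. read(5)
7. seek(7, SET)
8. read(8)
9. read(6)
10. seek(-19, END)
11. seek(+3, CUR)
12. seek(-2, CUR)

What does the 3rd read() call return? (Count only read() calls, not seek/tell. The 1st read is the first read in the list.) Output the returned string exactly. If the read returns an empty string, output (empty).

After 1 (seek(-16, END)): offset=6
After 2 (seek(21, SET)): offset=21
After 3 (tell()): offset=21
After 4 (tell()): offset=21
After 5 (seek(+2, CUR)): offset=22
After 6 (read(5)): returned '', offset=22
After 7 (seek(7, SET)): offset=7
After 8 (read(8)): returned 'IX5LWPKS', offset=15
After 9 (read(6)): returned 'ZG5B3P', offset=21
After 10 (seek(-19, END)): offset=3
After 11 (seek(+3, CUR)): offset=6
After 12 (seek(-2, CUR)): offset=4

Answer: ZG5B3P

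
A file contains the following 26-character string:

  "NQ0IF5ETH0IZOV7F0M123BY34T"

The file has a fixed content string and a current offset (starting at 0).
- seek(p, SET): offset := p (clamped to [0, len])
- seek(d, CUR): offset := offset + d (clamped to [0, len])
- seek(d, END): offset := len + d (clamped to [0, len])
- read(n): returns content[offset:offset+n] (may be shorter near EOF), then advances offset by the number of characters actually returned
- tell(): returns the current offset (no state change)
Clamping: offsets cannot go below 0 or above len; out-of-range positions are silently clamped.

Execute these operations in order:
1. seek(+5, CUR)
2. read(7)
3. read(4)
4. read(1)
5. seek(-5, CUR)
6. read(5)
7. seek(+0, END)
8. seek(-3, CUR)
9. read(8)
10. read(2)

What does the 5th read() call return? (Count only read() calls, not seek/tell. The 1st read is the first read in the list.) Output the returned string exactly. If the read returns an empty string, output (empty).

After 1 (seek(+5, CUR)): offset=5
After 2 (read(7)): returned '5ETH0IZ', offset=12
After 3 (read(4)): returned 'OV7F', offset=16
After 4 (read(1)): returned '0', offset=17
After 5 (seek(-5, CUR)): offset=12
After 6 (read(5)): returned 'OV7F0', offset=17
After 7 (seek(+0, END)): offset=26
After 8 (seek(-3, CUR)): offset=23
After 9 (read(8)): returned '34T', offset=26
After 10 (read(2)): returned '', offset=26

Answer: 34T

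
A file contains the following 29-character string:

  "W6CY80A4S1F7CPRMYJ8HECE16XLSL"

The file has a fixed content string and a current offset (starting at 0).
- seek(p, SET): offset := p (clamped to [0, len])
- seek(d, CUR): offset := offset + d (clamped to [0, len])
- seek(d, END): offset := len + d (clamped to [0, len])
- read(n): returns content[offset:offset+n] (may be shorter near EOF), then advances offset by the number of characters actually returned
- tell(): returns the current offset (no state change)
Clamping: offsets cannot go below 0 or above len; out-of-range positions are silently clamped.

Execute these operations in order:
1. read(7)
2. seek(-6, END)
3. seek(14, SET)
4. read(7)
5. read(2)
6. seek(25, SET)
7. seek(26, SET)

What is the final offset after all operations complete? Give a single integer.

Answer: 26

Derivation:
After 1 (read(7)): returned 'W6CY80A', offset=7
After 2 (seek(-6, END)): offset=23
After 3 (seek(14, SET)): offset=14
After 4 (read(7)): returned 'RMYJ8HE', offset=21
After 5 (read(2)): returned 'CE', offset=23
After 6 (seek(25, SET)): offset=25
After 7 (seek(26, SET)): offset=26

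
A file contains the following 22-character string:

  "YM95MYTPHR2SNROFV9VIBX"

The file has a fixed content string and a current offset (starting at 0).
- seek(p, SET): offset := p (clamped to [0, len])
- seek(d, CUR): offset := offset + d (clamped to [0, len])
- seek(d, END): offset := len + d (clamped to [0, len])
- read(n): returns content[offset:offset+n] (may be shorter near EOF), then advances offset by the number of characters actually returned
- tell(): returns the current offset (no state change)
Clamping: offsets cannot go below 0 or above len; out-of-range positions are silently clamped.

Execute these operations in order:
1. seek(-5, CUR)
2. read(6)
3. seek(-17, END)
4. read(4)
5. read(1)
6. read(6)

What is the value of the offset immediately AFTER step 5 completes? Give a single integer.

Answer: 10

Derivation:
After 1 (seek(-5, CUR)): offset=0
After 2 (read(6)): returned 'YM95MY', offset=6
After 3 (seek(-17, END)): offset=5
After 4 (read(4)): returned 'YTPH', offset=9
After 5 (read(1)): returned 'R', offset=10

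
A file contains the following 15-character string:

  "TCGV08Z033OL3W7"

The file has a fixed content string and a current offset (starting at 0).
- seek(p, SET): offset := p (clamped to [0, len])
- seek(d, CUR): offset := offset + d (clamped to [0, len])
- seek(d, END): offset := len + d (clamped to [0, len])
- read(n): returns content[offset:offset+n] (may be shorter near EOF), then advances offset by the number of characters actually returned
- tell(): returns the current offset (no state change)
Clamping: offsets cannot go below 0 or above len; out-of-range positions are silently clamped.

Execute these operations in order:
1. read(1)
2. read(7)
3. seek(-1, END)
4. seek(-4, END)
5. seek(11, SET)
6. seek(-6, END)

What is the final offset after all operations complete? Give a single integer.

Answer: 9

Derivation:
After 1 (read(1)): returned 'T', offset=1
After 2 (read(7)): returned 'CGV08Z0', offset=8
After 3 (seek(-1, END)): offset=14
After 4 (seek(-4, END)): offset=11
After 5 (seek(11, SET)): offset=11
After 6 (seek(-6, END)): offset=9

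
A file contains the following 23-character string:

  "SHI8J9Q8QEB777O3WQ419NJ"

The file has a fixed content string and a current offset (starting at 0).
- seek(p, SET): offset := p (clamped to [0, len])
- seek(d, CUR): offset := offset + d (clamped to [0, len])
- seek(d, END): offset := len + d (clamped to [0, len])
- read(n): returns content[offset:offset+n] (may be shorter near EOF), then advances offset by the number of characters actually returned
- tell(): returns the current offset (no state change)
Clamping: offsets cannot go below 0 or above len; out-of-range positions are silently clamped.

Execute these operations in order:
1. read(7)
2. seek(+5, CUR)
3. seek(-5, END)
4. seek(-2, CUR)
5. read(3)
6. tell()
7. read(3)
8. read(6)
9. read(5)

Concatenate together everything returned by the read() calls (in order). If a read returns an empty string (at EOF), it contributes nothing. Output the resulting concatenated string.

Answer: SHI8J9QWQ419NJ

Derivation:
After 1 (read(7)): returned 'SHI8J9Q', offset=7
After 2 (seek(+5, CUR)): offset=12
After 3 (seek(-5, END)): offset=18
After 4 (seek(-2, CUR)): offset=16
After 5 (read(3)): returned 'WQ4', offset=19
After 6 (tell()): offset=19
After 7 (read(3)): returned '19N', offset=22
After 8 (read(6)): returned 'J', offset=23
After 9 (read(5)): returned '', offset=23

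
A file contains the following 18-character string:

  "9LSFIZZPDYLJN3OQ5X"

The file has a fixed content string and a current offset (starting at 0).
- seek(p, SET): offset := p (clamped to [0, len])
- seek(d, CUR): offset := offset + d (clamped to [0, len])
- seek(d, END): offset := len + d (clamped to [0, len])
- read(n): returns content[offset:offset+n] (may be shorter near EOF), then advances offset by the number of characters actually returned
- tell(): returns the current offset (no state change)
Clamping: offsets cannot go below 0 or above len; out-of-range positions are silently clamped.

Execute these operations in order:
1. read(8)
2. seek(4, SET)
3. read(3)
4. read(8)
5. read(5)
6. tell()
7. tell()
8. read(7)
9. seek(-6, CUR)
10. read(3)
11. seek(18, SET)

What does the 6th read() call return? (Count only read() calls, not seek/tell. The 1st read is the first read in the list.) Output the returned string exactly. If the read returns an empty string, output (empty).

After 1 (read(8)): returned '9LSFIZZP', offset=8
After 2 (seek(4, SET)): offset=4
After 3 (read(3)): returned 'IZZ', offset=7
After 4 (read(8)): returned 'PDYLJN3O', offset=15
After 5 (read(5)): returned 'Q5X', offset=18
After 6 (tell()): offset=18
After 7 (tell()): offset=18
After 8 (read(7)): returned '', offset=18
After 9 (seek(-6, CUR)): offset=12
After 10 (read(3)): returned 'N3O', offset=15
After 11 (seek(18, SET)): offset=18

Answer: N3O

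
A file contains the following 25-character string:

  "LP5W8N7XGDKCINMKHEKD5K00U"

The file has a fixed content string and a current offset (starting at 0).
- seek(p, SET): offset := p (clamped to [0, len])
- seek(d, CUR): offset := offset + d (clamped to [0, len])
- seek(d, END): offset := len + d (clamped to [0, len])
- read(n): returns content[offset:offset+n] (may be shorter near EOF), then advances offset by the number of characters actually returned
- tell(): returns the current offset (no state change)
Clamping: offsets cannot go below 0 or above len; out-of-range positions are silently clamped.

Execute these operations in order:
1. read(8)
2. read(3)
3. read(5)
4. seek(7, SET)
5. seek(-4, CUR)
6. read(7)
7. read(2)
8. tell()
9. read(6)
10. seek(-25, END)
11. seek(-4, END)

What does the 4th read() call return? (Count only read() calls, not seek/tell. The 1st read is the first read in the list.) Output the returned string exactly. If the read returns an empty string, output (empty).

Answer: W8N7XGD

Derivation:
After 1 (read(8)): returned 'LP5W8N7X', offset=8
After 2 (read(3)): returned 'GDK', offset=11
After 3 (read(5)): returned 'CINMK', offset=16
After 4 (seek(7, SET)): offset=7
After 5 (seek(-4, CUR)): offset=3
After 6 (read(7)): returned 'W8N7XGD', offset=10
After 7 (read(2)): returned 'KC', offset=12
After 8 (tell()): offset=12
After 9 (read(6)): returned 'INMKHE', offset=18
After 10 (seek(-25, END)): offset=0
After 11 (seek(-4, END)): offset=21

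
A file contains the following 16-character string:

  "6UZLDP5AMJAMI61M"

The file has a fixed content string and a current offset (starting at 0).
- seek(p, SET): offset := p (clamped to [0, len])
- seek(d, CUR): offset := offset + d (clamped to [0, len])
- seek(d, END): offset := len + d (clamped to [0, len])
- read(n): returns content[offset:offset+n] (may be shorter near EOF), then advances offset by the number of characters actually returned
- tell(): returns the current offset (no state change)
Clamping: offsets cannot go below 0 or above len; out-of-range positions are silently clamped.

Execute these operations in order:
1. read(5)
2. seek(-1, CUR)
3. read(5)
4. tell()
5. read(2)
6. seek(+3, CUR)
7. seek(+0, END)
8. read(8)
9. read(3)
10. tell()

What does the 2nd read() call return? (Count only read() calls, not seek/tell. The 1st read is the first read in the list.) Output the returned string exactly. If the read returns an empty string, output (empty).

After 1 (read(5)): returned '6UZLD', offset=5
After 2 (seek(-1, CUR)): offset=4
After 3 (read(5)): returned 'DP5AM', offset=9
After 4 (tell()): offset=9
After 5 (read(2)): returned 'JA', offset=11
After 6 (seek(+3, CUR)): offset=14
After 7 (seek(+0, END)): offset=16
After 8 (read(8)): returned '', offset=16
After 9 (read(3)): returned '', offset=16
After 10 (tell()): offset=16

Answer: DP5AM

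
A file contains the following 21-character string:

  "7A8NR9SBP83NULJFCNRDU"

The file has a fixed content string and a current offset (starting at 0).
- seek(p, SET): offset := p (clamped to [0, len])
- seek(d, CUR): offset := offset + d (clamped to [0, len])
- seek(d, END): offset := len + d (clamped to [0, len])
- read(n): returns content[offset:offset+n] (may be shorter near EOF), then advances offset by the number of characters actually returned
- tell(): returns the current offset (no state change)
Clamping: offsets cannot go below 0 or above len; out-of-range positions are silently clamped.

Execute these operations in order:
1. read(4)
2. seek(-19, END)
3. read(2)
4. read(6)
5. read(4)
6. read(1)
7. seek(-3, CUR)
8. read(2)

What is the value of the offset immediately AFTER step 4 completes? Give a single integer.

Answer: 10

Derivation:
After 1 (read(4)): returned '7A8N', offset=4
After 2 (seek(-19, END)): offset=2
After 3 (read(2)): returned '8N', offset=4
After 4 (read(6)): returned 'R9SBP8', offset=10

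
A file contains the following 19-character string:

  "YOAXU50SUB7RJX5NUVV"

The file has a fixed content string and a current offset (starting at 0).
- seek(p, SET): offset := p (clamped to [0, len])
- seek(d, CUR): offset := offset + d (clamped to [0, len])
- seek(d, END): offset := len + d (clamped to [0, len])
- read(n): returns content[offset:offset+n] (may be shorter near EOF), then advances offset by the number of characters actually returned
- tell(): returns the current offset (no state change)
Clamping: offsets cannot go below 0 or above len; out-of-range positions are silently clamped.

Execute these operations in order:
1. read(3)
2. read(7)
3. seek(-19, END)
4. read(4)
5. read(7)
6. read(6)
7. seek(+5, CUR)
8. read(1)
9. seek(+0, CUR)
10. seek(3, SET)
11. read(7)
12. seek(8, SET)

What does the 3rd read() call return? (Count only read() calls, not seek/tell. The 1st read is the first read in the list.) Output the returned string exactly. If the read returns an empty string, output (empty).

After 1 (read(3)): returned 'YOA', offset=3
After 2 (read(7)): returned 'XU50SUB', offset=10
After 3 (seek(-19, END)): offset=0
After 4 (read(4)): returned 'YOAX', offset=4
After 5 (read(7)): returned 'U50SUB7', offset=11
After 6 (read(6)): returned 'RJX5NU', offset=17
After 7 (seek(+5, CUR)): offset=19
After 8 (read(1)): returned '', offset=19
After 9 (seek(+0, CUR)): offset=19
After 10 (seek(3, SET)): offset=3
After 11 (read(7)): returned 'XU50SUB', offset=10
After 12 (seek(8, SET)): offset=8

Answer: YOAX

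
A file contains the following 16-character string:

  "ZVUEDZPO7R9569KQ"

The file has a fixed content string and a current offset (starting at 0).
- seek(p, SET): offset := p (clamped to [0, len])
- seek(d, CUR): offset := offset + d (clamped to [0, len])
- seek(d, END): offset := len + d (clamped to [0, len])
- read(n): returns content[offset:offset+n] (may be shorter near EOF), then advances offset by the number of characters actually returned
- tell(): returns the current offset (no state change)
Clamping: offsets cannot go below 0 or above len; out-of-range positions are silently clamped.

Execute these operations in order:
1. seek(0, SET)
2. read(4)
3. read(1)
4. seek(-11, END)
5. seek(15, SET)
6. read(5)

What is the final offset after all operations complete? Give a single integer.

After 1 (seek(0, SET)): offset=0
After 2 (read(4)): returned 'ZVUE', offset=4
After 3 (read(1)): returned 'D', offset=5
After 4 (seek(-11, END)): offset=5
After 5 (seek(15, SET)): offset=15
After 6 (read(5)): returned 'Q', offset=16

Answer: 16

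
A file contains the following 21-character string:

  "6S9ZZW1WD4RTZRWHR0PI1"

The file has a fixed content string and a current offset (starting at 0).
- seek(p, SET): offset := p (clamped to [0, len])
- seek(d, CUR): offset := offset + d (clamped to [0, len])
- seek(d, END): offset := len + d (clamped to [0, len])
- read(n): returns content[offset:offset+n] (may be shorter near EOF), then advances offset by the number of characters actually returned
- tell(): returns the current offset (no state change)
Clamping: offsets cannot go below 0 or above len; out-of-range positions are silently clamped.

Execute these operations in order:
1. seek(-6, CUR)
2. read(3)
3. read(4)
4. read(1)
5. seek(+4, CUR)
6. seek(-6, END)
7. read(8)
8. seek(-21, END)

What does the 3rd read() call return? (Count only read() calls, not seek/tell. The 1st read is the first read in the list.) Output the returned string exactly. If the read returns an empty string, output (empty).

Answer: W

Derivation:
After 1 (seek(-6, CUR)): offset=0
After 2 (read(3)): returned '6S9', offset=3
After 3 (read(4)): returned 'ZZW1', offset=7
After 4 (read(1)): returned 'W', offset=8
After 5 (seek(+4, CUR)): offset=12
After 6 (seek(-6, END)): offset=15
After 7 (read(8)): returned 'HR0PI1', offset=21
After 8 (seek(-21, END)): offset=0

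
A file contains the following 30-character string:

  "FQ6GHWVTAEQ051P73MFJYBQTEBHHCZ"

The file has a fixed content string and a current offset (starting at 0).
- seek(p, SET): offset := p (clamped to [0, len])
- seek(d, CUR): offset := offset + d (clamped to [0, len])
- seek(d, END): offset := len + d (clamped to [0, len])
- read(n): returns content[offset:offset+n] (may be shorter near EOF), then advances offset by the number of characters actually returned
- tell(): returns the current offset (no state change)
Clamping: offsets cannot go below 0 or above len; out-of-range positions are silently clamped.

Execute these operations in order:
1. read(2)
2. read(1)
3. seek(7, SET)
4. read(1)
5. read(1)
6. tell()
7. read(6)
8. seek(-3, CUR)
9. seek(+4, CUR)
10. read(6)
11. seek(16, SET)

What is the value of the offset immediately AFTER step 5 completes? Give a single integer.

Answer: 9

Derivation:
After 1 (read(2)): returned 'FQ', offset=2
After 2 (read(1)): returned '6', offset=3
After 3 (seek(7, SET)): offset=7
After 4 (read(1)): returned 'T', offset=8
After 5 (read(1)): returned 'A', offset=9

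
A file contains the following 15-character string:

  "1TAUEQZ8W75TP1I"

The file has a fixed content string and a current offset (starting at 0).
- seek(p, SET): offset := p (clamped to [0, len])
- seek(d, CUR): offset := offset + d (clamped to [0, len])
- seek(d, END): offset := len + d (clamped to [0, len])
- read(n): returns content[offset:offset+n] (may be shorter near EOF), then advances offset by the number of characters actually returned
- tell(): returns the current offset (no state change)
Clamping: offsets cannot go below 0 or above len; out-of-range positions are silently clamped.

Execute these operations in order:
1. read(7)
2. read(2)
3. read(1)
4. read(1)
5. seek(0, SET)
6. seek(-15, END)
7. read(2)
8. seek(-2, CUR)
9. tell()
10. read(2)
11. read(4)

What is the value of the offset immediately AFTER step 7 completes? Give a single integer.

After 1 (read(7)): returned '1TAUEQZ', offset=7
After 2 (read(2)): returned '8W', offset=9
After 3 (read(1)): returned '7', offset=10
After 4 (read(1)): returned '5', offset=11
After 5 (seek(0, SET)): offset=0
After 6 (seek(-15, END)): offset=0
After 7 (read(2)): returned '1T', offset=2

Answer: 2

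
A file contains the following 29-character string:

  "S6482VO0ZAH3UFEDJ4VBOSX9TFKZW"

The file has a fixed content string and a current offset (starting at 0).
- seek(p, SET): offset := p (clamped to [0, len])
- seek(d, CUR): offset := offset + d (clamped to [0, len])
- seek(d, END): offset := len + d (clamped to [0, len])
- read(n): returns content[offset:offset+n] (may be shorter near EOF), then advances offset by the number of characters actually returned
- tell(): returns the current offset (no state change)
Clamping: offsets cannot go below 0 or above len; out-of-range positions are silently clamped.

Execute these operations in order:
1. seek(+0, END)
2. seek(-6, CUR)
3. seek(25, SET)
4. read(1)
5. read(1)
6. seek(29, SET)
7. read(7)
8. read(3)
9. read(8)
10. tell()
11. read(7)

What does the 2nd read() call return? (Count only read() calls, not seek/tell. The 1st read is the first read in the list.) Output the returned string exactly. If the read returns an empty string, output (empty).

After 1 (seek(+0, END)): offset=29
After 2 (seek(-6, CUR)): offset=23
After 3 (seek(25, SET)): offset=25
After 4 (read(1)): returned 'F', offset=26
After 5 (read(1)): returned 'K', offset=27
After 6 (seek(29, SET)): offset=29
After 7 (read(7)): returned '', offset=29
After 8 (read(3)): returned '', offset=29
After 9 (read(8)): returned '', offset=29
After 10 (tell()): offset=29
After 11 (read(7)): returned '', offset=29

Answer: K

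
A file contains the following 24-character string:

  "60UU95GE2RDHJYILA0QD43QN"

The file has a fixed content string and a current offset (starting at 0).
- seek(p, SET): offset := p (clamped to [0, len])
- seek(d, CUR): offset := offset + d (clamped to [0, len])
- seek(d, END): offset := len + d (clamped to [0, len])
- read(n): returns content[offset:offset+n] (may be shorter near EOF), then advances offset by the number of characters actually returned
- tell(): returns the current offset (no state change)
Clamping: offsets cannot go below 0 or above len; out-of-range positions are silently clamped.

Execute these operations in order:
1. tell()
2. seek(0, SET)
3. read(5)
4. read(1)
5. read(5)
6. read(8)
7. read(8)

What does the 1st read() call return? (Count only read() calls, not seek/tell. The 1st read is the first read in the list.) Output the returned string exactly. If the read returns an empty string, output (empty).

After 1 (tell()): offset=0
After 2 (seek(0, SET)): offset=0
After 3 (read(5)): returned '60UU9', offset=5
After 4 (read(1)): returned '5', offset=6
After 5 (read(5)): returned 'GE2RD', offset=11
After 6 (read(8)): returned 'HJYILA0Q', offset=19
After 7 (read(8)): returned 'D43QN', offset=24

Answer: 60UU9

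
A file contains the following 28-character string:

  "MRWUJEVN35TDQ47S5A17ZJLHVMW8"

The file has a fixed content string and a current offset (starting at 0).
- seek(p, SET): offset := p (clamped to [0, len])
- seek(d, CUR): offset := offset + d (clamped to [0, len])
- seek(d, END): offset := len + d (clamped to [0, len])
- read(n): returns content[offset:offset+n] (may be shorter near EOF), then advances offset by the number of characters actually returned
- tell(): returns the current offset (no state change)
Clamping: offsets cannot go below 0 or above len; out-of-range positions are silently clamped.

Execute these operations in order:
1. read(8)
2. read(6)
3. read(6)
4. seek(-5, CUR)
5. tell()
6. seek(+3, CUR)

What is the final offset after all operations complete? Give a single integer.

Answer: 18

Derivation:
After 1 (read(8)): returned 'MRWUJEVN', offset=8
After 2 (read(6)): returned '35TDQ4', offset=14
After 3 (read(6)): returned '7S5A17', offset=20
After 4 (seek(-5, CUR)): offset=15
After 5 (tell()): offset=15
After 6 (seek(+3, CUR)): offset=18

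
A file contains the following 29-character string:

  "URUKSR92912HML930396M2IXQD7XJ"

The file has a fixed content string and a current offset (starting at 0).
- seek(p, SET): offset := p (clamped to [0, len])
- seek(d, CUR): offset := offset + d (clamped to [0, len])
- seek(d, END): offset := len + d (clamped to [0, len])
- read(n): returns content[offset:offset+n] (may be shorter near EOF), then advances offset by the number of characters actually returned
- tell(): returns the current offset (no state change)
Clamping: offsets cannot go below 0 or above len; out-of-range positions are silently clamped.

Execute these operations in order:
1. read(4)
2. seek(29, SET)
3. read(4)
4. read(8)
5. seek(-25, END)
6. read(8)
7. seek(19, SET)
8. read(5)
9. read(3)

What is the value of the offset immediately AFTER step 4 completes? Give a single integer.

Answer: 29

Derivation:
After 1 (read(4)): returned 'URUK', offset=4
After 2 (seek(29, SET)): offset=29
After 3 (read(4)): returned '', offset=29
After 4 (read(8)): returned '', offset=29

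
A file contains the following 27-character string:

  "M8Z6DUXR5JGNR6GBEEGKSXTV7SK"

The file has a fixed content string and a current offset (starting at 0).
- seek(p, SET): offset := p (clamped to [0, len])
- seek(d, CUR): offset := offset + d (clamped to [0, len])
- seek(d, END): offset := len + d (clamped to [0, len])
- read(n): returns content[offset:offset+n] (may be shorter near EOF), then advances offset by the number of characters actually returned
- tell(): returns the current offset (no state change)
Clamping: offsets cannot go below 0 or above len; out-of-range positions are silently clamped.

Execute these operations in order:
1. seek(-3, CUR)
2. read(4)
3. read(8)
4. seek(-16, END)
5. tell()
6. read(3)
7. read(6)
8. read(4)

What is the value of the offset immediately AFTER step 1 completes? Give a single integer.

Answer: 0

Derivation:
After 1 (seek(-3, CUR)): offset=0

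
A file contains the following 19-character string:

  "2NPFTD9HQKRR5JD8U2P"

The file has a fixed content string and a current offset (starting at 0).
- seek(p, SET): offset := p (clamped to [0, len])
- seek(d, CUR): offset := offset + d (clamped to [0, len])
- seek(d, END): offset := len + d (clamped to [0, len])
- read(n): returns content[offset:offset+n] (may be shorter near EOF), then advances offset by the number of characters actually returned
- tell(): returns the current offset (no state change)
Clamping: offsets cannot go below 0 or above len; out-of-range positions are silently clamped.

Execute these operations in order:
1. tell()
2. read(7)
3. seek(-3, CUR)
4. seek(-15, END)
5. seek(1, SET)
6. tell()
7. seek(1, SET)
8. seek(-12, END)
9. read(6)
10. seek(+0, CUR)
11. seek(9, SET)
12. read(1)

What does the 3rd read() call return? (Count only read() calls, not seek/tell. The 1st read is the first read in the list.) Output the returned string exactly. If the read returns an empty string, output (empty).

Answer: K

Derivation:
After 1 (tell()): offset=0
After 2 (read(7)): returned '2NPFTD9', offset=7
After 3 (seek(-3, CUR)): offset=4
After 4 (seek(-15, END)): offset=4
After 5 (seek(1, SET)): offset=1
After 6 (tell()): offset=1
After 7 (seek(1, SET)): offset=1
After 8 (seek(-12, END)): offset=7
After 9 (read(6)): returned 'HQKRR5', offset=13
After 10 (seek(+0, CUR)): offset=13
After 11 (seek(9, SET)): offset=9
After 12 (read(1)): returned 'K', offset=10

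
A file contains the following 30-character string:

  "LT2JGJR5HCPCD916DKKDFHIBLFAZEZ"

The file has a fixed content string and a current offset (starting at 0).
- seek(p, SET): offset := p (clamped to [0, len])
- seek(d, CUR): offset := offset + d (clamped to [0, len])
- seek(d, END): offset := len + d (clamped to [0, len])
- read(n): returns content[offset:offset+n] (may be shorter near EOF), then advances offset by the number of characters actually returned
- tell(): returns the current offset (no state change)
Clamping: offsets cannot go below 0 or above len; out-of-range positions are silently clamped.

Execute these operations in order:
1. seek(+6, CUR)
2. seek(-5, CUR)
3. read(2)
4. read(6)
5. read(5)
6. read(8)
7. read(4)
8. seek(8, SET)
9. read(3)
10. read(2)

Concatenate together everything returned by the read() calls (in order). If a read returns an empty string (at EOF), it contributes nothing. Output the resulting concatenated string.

After 1 (seek(+6, CUR)): offset=6
After 2 (seek(-5, CUR)): offset=1
After 3 (read(2)): returned 'T2', offset=3
After 4 (read(6)): returned 'JGJR5H', offset=9
After 5 (read(5)): returned 'CPCD9', offset=14
After 6 (read(8)): returned '16DKKDFH', offset=22
After 7 (read(4)): returned 'IBLF', offset=26
After 8 (seek(8, SET)): offset=8
After 9 (read(3)): returned 'HCP', offset=11
After 10 (read(2)): returned 'CD', offset=13

Answer: T2JGJR5HCPCD916DKKDFHIBLFHCPCD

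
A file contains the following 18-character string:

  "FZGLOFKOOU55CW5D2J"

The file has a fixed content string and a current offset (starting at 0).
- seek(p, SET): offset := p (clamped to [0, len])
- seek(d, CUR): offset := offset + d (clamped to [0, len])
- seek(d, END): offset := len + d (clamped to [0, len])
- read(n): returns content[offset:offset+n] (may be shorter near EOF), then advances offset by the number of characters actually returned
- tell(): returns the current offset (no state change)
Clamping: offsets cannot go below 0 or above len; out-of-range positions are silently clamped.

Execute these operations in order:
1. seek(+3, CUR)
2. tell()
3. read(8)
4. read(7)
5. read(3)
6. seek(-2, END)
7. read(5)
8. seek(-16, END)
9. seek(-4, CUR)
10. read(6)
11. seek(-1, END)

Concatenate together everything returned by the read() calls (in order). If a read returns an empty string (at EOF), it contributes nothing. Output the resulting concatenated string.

Answer: LOFKOOU55CW5D2J2JFZGLOF

Derivation:
After 1 (seek(+3, CUR)): offset=3
After 2 (tell()): offset=3
After 3 (read(8)): returned 'LOFKOOU5', offset=11
After 4 (read(7)): returned '5CW5D2J', offset=18
After 5 (read(3)): returned '', offset=18
After 6 (seek(-2, END)): offset=16
After 7 (read(5)): returned '2J', offset=18
After 8 (seek(-16, END)): offset=2
After 9 (seek(-4, CUR)): offset=0
After 10 (read(6)): returned 'FZGLOF', offset=6
After 11 (seek(-1, END)): offset=17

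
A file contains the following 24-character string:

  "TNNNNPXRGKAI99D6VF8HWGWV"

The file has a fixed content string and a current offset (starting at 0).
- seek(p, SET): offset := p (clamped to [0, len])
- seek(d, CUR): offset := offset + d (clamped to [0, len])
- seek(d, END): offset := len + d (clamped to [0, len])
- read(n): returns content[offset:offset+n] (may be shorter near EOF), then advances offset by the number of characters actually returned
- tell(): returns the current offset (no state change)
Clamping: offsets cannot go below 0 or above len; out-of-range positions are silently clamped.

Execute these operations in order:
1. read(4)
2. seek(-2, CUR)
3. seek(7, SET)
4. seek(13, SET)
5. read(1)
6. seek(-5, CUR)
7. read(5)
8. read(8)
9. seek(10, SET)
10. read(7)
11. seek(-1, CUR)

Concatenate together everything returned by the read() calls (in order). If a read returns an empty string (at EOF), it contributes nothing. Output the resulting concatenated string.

After 1 (read(4)): returned 'TNNN', offset=4
After 2 (seek(-2, CUR)): offset=2
After 3 (seek(7, SET)): offset=7
After 4 (seek(13, SET)): offset=13
After 5 (read(1)): returned '9', offset=14
After 6 (seek(-5, CUR)): offset=9
After 7 (read(5)): returned 'KAI99', offset=14
After 8 (read(8)): returned 'D6VF8HWG', offset=22
After 9 (seek(10, SET)): offset=10
After 10 (read(7)): returned 'AI99D6V', offset=17
After 11 (seek(-1, CUR)): offset=16

Answer: TNNN9KAI99D6VF8HWGAI99D6V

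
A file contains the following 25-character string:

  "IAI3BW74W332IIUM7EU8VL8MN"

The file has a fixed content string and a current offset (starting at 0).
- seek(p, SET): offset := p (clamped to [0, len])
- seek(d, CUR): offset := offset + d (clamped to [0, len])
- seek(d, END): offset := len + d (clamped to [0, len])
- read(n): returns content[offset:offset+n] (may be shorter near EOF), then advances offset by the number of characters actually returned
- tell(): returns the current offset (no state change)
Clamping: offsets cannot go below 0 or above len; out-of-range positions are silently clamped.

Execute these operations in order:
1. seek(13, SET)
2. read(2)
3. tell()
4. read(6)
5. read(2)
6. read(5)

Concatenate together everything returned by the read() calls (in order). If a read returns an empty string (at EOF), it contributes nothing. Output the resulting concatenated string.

Answer: IUM7EU8VL8MN

Derivation:
After 1 (seek(13, SET)): offset=13
After 2 (read(2)): returned 'IU', offset=15
After 3 (tell()): offset=15
After 4 (read(6)): returned 'M7EU8V', offset=21
After 5 (read(2)): returned 'L8', offset=23
After 6 (read(5)): returned 'MN', offset=25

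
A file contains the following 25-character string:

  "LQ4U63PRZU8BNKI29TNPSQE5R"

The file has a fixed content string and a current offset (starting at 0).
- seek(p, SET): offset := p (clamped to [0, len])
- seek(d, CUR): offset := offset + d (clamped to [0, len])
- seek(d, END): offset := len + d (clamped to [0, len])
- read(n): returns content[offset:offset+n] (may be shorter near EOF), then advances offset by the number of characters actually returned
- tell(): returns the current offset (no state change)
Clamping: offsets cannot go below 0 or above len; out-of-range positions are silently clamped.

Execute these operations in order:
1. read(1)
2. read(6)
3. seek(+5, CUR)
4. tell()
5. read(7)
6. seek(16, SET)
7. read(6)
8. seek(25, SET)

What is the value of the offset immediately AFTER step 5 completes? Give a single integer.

Answer: 19

Derivation:
After 1 (read(1)): returned 'L', offset=1
After 2 (read(6)): returned 'Q4U63P', offset=7
After 3 (seek(+5, CUR)): offset=12
After 4 (tell()): offset=12
After 5 (read(7)): returned 'NKI29TN', offset=19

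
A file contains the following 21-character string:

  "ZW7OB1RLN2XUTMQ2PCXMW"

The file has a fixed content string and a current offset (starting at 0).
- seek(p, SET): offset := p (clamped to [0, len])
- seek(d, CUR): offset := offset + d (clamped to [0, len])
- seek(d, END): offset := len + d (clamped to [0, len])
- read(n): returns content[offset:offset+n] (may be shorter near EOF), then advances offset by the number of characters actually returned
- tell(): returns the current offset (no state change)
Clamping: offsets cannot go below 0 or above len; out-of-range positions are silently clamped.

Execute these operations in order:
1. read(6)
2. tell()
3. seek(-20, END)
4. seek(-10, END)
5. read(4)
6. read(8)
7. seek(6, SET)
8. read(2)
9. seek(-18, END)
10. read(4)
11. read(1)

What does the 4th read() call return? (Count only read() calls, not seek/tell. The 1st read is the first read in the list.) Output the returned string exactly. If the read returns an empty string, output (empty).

Answer: RL

Derivation:
After 1 (read(6)): returned 'ZW7OB1', offset=6
After 2 (tell()): offset=6
After 3 (seek(-20, END)): offset=1
After 4 (seek(-10, END)): offset=11
After 5 (read(4)): returned 'UTMQ', offset=15
After 6 (read(8)): returned '2PCXMW', offset=21
After 7 (seek(6, SET)): offset=6
After 8 (read(2)): returned 'RL', offset=8
After 9 (seek(-18, END)): offset=3
After 10 (read(4)): returned 'OB1R', offset=7
After 11 (read(1)): returned 'L', offset=8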